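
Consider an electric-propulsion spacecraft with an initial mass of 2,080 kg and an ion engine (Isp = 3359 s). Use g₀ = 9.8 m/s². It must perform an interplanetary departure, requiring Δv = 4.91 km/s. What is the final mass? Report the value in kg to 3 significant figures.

v_e = Isp · g₀ = 3359 × 9.8 = 32918.2 m/s.
m₀/m_f = exp(Δv / v_e) = exp(4910 / 32918.2) = exp(0.1492) = 1.1609.
m_f = m₀ / 1.1609 = 2,080 / 1.1609 = 1,791.71 kg.

final mass ≈ 1790 kg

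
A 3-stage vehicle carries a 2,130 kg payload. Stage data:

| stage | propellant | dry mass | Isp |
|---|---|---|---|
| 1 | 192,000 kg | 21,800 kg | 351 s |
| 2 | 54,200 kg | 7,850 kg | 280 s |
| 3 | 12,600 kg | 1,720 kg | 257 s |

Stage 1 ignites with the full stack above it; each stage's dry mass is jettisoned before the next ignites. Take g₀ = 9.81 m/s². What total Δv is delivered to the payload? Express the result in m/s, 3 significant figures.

Δv ≈ 10600 m/s

Ignition mass of stage 1 = 192,000+21,800 + 54,200+7,850 + 12,600+1,720 + 2,130 = 292,300 kg.
Stage 1: m₀ = 292,300 kg, m_f = 292,300 − 192,000 = 100,300 kg; Δv = 351×9.81×ln(2.914) = 3443.3×1.0696 ≈ 3683 m/s.
Stage 2: m₀ = 78,500 kg, m_f = 78,500 − 54,200 = 24,300 kg; Δv = 280×9.81×ln(3.23) = 2746.8×1.1726 ≈ 3221 m/s.
Stage 3: m₀ = 16,450 kg, m_f = 16,450 − 12,600 = 3,850 kg; Δv = 257×9.81×ln(4.273) = 2521.2×1.4523 ≈ 3661 m/s.
Total Δv = 3683 + 3221 + 3661 = 10565 m/s.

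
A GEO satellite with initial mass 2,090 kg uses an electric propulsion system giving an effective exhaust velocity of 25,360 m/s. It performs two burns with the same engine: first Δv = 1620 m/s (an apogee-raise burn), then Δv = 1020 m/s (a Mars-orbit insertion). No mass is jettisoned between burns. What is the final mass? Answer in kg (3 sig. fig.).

final mass ≈ 1880 kg

After the first burn: m = 2090 × exp(−1620/25360.0) = 2090 × 0.93812 = 1,960.67 kg.
After the second burn: m = 1,960.67 × exp(−1020/25360.0) = 1,960.67 × 0.96058 = 1,883.38 kg.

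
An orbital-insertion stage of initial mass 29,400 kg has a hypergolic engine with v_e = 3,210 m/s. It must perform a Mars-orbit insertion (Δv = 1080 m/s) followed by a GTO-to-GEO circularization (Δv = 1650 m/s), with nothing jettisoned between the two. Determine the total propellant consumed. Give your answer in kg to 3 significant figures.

total propellant consumed ≈ 16800 kg

After the first burn: m = 29400 × exp(−1080/3210.0) = 29400 × 0.71430 = 21,000.4 kg.
After the second burn: m = 21,000.4 × exp(−1650/3210.0) = 21,000.4 × 0.59809 = 12,560.1 kg.
Total propellant = m₀ − m_final = 29400 − 12,560.1 = 16,839.9 kg.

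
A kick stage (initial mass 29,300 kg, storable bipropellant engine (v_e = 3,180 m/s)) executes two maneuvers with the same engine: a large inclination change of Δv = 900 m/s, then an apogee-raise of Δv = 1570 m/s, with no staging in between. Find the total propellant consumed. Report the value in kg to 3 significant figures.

total propellant consumed ≈ 15800 kg

After the first burn: m = 29300 × exp(−900/3180.0) = 29300 × 0.75351 = 22,077.8 kg.
After the second burn: m = 22,077.8 × exp(−1570/3180.0) = 22,077.8 × 0.61036 = 13,475.4 kg.
Total propellant = m₀ − m_final = 29300 − 13,475.4 = 15,824.6 kg.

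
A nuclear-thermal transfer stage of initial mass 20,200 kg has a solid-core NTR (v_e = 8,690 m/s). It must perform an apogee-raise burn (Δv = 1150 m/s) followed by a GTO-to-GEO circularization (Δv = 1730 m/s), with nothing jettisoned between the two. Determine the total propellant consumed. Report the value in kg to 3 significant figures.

After the first burn: m = 20200 × exp(−1150/8690.0) = 20200 × 0.87605 = 17,696.2 kg.
After the second burn: m = 17,696.2 × exp(−1730/8690.0) = 17,696.2 × 0.81948 = 14,501.7 kg.
Total propellant = m₀ − m_final = 20200 − 14,501.7 = 5,698.3 kg.

total propellant consumed ≈ 5700 kg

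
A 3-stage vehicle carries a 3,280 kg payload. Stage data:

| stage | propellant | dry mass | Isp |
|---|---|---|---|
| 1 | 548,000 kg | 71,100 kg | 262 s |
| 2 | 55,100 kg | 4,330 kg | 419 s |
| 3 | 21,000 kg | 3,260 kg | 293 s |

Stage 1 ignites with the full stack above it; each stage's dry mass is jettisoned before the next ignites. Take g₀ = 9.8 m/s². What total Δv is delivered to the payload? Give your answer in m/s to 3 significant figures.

Δv ≈ 12100 m/s

Ignition mass of stage 1 = 548,000+71,100 + 55,100+4,330 + 21,000+3,260 + 3,280 = 706,070 kg.
Stage 1: m₀ = 706,070 kg, m_f = 706,070 − 548,000 = 158,070 kg; Δv = 262×9.8×ln(4.467) = 2567.6×1.4967 ≈ 3843 m/s.
Stage 2: m₀ = 86,970 kg, m_f = 86,970 − 55,100 = 31,870 kg; Δv = 419×9.8×ln(2.729) = 4106.2×1.0039 ≈ 4122 m/s.
Stage 3: m₀ = 27,540 kg, m_f = 27,540 − 21,000 = 6,540 kg; Δv = 293×9.8×ln(4.211) = 2871.4×1.4377 ≈ 4128 m/s.
Total Δv = 3843 + 4122 + 4128 = 12093 m/s.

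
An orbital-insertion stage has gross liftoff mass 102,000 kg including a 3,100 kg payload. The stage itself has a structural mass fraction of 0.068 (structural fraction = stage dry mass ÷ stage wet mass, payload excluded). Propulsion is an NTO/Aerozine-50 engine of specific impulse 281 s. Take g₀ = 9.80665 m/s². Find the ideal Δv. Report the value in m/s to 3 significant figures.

Δv ≈ 6450 m/s

Stage wet mass = m₀ − payload = 102,000 − 3,100 = 98,900 kg.
Stage dry mass = ε × stage wet mass = 0.068 × 98,900 = 6,725.2 kg.
Burnout mass m_f = stage dry + payload = 6,725.2 + 3,100 = 9,825.2 kg.
v_e = Isp · g₀ = 281 × 9.80665 = 2755.7 m/s.
By the Tsiolkovsky rocket equation, Δv = v_e · ln(102,000/9,825.2) = 2755.7 × ln(10.38) = 2755.7 × 2.3400 ≈ 6448 m/s.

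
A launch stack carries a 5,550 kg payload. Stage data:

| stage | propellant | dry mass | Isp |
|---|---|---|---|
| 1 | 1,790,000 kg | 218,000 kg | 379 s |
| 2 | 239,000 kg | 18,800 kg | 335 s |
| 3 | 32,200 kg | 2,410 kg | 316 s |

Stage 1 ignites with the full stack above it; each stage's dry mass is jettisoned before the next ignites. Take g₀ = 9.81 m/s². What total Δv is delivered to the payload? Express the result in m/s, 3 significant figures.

Ignition mass of stage 1 = 1,790,000+218,000 + 239,000+18,800 + 32,200+2,410 + 5,550 = 2,305,960 kg.
Stage 1: m₀ = 2,305,960 kg, m_f = 2,305,960 − 1,790,000 = 515,960 kg; Δv = 379×9.81×ln(4.469) = 3718.0×1.4972 ≈ 5567 m/s.
Stage 2: m₀ = 297,960 kg, m_f = 297,960 − 239,000 = 58,960 kg; Δv = 335×9.81×ln(5.054) = 3286.4×1.6201 ≈ 5324 m/s.
Stage 3: m₀ = 40,160 kg, m_f = 40,160 − 32,200 = 7,960 kg; Δv = 316×9.81×ln(5.045) = 3100.0×1.6184 ≈ 5017 m/s.
Total Δv = 5567 + 5324 + 5017 = 15908 m/s.

Δv ≈ 15900 m/s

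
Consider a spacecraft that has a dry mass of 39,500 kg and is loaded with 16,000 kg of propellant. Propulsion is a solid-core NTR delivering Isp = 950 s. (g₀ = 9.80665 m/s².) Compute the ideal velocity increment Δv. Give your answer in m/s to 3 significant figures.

Δv ≈ 3170 m/s

v_e = Isp · g₀ = 950 × 9.80665 = 9316.3 m/s.
m₀ = m_dry + m_prop = 39,500 + 16,000 = 55,500 kg.
From the ideal rocket equation, Δv = v_e · ln(m₀/m_f) = 9316.3 × ln(1.405) = 9316.3 × 0.3401 ≈ 3168.3 m/s.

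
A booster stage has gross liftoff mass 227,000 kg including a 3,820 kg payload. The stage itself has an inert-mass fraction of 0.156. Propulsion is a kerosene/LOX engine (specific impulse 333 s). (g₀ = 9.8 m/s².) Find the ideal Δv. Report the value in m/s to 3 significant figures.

Stage wet mass = m₀ − payload = 227,000 − 3,820 = 223,180 kg.
Stage dry mass = ε × stage wet mass = 0.156 × 223,180 = 34,816.1 kg.
Burnout mass m_f = stage dry + payload = 34,816.1 + 3,820 = 38,636.1 kg.
v_e = Isp · g₀ = 333 × 9.8 = 3263.4 m/s.
Rocket equation: Δv = v_e · ln(227,000/38,636.1) = 3263.4 × ln(5.875) = 3263.4 × 1.7708 ≈ 5779 m/s.

Δv ≈ 5780 m/s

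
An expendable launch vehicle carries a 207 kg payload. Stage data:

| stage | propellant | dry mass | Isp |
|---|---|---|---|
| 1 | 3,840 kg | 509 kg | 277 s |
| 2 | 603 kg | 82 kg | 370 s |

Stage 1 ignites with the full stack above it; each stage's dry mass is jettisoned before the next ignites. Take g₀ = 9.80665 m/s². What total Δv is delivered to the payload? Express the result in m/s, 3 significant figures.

Δv ≈ 7670 m/s

Ignition mass of stage 1 = 3,840+509 + 603+82 + 207 = 5,241 kg.
Stage 1: m₀ = 5,241 kg, m_f = 5,241 − 3,840 = 1,401 kg; Δv = 277×9.80665×ln(3.741) = 2716.4×1.3193 ≈ 3584 m/s.
Stage 2: m₀ = 892 kg, m_f = 892 − 603 = 289 kg; Δv = 370×9.80665×ln(3.087) = 3628.5×1.1270 ≈ 4089 m/s.
Total Δv = 3584 + 4089 = 7673 m/s.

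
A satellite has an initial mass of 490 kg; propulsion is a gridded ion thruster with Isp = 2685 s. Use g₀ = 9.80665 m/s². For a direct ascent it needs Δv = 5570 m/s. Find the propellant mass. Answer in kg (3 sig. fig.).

propellant mass ≈ 93.4 kg

v_e = Isp · g₀ = 2685 × 9.80665 = 26330.9 m/s.
m₀/m_f = exp(Δv / v_e) = exp(5570 / 26330.9) = exp(0.2115) = 1.2356.
m_f = 490 / 1.2356 = 396.568 kg, so propellant = m₀ − m_f = 490 − 396.568 = 93.432 kg.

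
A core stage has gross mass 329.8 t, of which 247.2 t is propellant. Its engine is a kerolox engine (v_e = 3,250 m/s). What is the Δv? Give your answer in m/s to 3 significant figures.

Δv ≈ 4500 m/s

m_f = m₀ − m_prop = 329.8 − 247.2 = 82.6 t.
From the ideal rocket equation, Δv = v_e · ln(m₀/m_f) = 3250.0 × ln(3.993) = 3250.0 × 1.3845 ≈ 4499.5 m/s.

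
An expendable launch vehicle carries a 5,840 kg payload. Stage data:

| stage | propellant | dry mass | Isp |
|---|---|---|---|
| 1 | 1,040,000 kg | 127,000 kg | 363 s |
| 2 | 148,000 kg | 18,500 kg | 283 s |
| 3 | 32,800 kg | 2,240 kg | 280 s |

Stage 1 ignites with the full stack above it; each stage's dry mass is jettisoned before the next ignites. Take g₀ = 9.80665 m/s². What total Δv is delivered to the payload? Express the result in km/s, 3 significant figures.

Δv ≈ 13.0 km/s

Ignition mass of stage 1 = 1,040,000+127,000 + 148,000+18,500 + 32,800+2,240 + 5,840 = 1,374,380 kg.
Stage 1: m₀ = 1,374,380 kg, m_f = 1,374,380 − 1,040,000 = 334,380 kg; Δv = 363×9.80665×ln(4.11) = 3559.8×1.4135 ≈ 5032 m/s.
Stage 2: m₀ = 207,380 kg, m_f = 207,380 − 148,000 = 59,380 kg; Δv = 283×9.80665×ln(3.492) = 2775.3×1.2506 ≈ 3471 m/s.
Stage 3: m₀ = 40,880 kg, m_f = 40,880 − 32,800 = 8,080 kg; Δv = 280×9.80665×ln(5.059) = 2745.9×1.6212 ≈ 4452 m/s.
Total Δv = 5032 + 3471 + 4452 = 12955 m/s.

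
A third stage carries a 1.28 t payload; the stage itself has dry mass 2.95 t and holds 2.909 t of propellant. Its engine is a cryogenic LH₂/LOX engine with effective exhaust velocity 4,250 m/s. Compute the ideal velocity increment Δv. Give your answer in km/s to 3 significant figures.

Δv ≈ 2.22 km/s

m₀ = payload + dry + propellant = 1.28 + 2.95 + 2.909 = 7.139 t.
m_f = payload + dry = 1.28 + 2.95 = 4.23 t.
From the ideal rocket equation, Δv = v_e · ln(m₀/m_f) = 4250.0 × ln(1.688) = 4250.0 × 0.5234 ≈ 2224.3 m/s.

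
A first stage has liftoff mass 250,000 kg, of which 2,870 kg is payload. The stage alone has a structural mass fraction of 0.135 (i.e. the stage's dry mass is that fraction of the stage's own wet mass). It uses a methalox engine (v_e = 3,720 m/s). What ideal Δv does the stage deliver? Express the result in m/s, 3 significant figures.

Stage wet mass = m₀ − payload = 250,000 − 2,870 = 247,130 kg.
Stage dry mass = ε × stage wet mass = 0.135 × 247,130 = 33,362.6 kg.
Burnout mass m_f = stage dry + payload = 33,362.6 + 2,870 = 36,232.6 kg.
Rocket equation: Δv = v_e · ln(250,000/36,232.6) = 3720.0 × ln(6.9) = 3720.0 × 1.9315 ≈ 7185 m/s.

Δv ≈ 7190 m/s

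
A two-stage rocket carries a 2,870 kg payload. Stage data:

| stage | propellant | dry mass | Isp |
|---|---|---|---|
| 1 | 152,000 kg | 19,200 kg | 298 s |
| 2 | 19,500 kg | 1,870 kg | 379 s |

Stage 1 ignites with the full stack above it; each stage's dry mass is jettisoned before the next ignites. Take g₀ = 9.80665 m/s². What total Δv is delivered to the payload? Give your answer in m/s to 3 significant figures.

Δv ≈ 10500 m/s

Ignition mass of stage 1 = 152,000+19,200 + 19,500+1,870 + 2,870 = 195,440 kg.
Stage 1: m₀ = 195,440 kg, m_f = 195,440 − 152,000 = 43,440 kg; Δv = 298×9.80665×ln(4.499) = 2922.4×1.5039 ≈ 4395 m/s.
Stage 2: m₀ = 24,240 kg, m_f = 24,240 − 19,500 = 4,740 kg; Δv = 379×9.80665×ln(5.114) = 3716.7×1.6320 ≈ 6066 m/s.
Total Δv = 4395 + 6066 = 10461 m/s.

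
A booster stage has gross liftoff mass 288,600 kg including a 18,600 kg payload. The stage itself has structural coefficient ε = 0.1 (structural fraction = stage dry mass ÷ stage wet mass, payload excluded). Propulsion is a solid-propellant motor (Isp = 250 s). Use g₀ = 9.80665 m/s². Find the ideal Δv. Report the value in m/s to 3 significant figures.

Δv ≈ 4520 m/s

Stage wet mass = m₀ − payload = 288,600 − 18,600 = 270,000 kg.
Stage dry mass = ε × stage wet mass = 0.1 × 270,000 = 27,000 kg.
Burnout mass m_f = stage dry + payload = 27,000 + 18,600 = 45,600 kg.
v_e = Isp · g₀ = 250 × 9.80665 = 2451.7 m/s.
From the ideal rocket equation, Δv = v_e · ln(288,600/45,600) = 2451.7 × ln(6.329) = 2451.7 × 1.8451 ≈ 4524 m/s.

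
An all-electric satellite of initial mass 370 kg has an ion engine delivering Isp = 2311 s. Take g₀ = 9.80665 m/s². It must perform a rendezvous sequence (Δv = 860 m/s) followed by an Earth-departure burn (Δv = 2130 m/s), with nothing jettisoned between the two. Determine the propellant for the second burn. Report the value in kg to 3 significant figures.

propellant for the second burn ≈ 32.0 kg

v_e = Isp · g₀ = 2311 × 9.80665 = 22663.2 m/s.
After the first burn: m = 370 × exp(−860/22663.2) = 370 × 0.96276 = 356.221 kg.
After the second burn: m = 356.221 × exp(−2130/22663.2) = 356.221 × 0.91030 = 324.268 kg.
Second-burn propellant = 356.221 − 324.268 = 31.953 kg.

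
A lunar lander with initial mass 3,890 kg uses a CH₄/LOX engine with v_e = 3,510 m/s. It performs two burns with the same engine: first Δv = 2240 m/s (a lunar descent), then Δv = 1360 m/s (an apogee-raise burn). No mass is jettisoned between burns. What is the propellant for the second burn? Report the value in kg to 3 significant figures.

propellant for the second burn ≈ 660 kg

After the first burn: m = 3890 × exp(−2240/3510.0) = 3890 × 0.52825 = 2,054.89 kg.
After the second burn: m = 2,054.89 × exp(−1360/3510.0) = 2,054.89 × 0.67878 = 1,394.82 kg.
Second-burn propellant = 2,054.89 − 1,394.82 = 660.07 kg.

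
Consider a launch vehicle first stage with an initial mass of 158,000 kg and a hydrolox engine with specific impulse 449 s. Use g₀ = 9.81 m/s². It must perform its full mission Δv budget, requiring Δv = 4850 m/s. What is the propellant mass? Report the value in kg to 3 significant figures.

propellant mass ≈ 105000 kg

v_e = Isp · g₀ = 449 × 9.81 = 4404.7 m/s.
m₀/m_f = exp(Δv / v_e) = exp(4850 / 4404.7) = exp(1.1011) = 3.0075.
m_f = 158,000 / 3.0075 = 52,535.3 kg, so propellant = m₀ − m_f = 158,000 − 52,535.3 = 105,464.7 kg.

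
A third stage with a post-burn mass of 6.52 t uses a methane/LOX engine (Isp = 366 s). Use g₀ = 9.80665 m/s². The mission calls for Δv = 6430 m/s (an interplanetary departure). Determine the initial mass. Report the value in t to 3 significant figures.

initial mass ≈ 39.1 t

v_e = Isp · g₀ = 366 × 9.80665 = 3589.2 m/s.
By the Tsiolkovsky rocket equation, m₀/m_f = exp(Δv / v_e) = exp(6430 / 3589.2) = exp(1.7915) = 5.9983.
m₀ = m_f × 5.9983 = 6.52 × 5.9983 = 39.1089 t.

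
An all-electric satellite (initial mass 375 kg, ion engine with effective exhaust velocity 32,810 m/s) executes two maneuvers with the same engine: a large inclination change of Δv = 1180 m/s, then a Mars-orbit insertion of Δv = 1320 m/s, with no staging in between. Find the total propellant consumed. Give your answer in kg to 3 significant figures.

total propellant consumed ≈ 27.5 kg

After the first burn: m = 375 × exp(−1180/32810.0) = 375 × 0.96467 = 361.751 kg.
After the second burn: m = 361.751 × exp(−1320/32810.0) = 361.751 × 0.96057 = 347.487 kg.
Total propellant = m₀ − m_final = 375 − 347.487 = 27.513 kg.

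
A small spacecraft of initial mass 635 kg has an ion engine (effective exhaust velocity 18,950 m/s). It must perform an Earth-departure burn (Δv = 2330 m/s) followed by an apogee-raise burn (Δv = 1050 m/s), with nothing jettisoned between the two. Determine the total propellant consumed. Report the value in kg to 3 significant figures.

After the first burn: m = 635 × exp(−2330/18950.0) = 635 × 0.88430 = 561.531 kg.
After the second burn: m = 561.531 × exp(−1050/18950.0) = 561.531 × 0.94610 = 531.264 kg.
Total propellant = m₀ − m_final = 635 − 531.264 = 103.736 kg.

total propellant consumed ≈ 104 kg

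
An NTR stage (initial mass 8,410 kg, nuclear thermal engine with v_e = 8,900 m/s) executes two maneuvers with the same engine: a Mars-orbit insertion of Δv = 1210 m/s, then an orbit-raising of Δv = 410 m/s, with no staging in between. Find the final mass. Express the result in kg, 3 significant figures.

final mass ≈ 7010 kg

After the first burn: m = 8410 × exp(−1210/8900.0) = 8410 × 0.87288 = 7,340.92 kg.
After the second burn: m = 7,340.92 × exp(−410/8900.0) = 7,340.92 × 0.95498 = 7,010.43 kg.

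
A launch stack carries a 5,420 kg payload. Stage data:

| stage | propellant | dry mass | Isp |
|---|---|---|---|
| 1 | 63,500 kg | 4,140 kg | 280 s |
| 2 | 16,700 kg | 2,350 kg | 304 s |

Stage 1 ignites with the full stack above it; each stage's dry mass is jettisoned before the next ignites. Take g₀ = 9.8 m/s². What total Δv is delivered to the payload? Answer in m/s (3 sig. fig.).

Ignition mass of stage 1 = 63,500+4,140 + 16,700+2,350 + 5,420 = 92,110 kg.
Stage 1: m₀ = 92,110 kg, m_f = 92,110 − 63,500 = 28,610 kg; Δv = 280×9.8×ln(3.22) = 2744.0×1.1692 ≈ 3208 m/s.
Stage 2: m₀ = 24,470 kg, m_f = 24,470 − 16,700 = 7,770 kg; Δv = 304×9.8×ln(3.149) = 2979.2×1.1472 ≈ 3418 m/s.
Total Δv = 3208 + 3418 = 6626 m/s.

Δv ≈ 6630 m/s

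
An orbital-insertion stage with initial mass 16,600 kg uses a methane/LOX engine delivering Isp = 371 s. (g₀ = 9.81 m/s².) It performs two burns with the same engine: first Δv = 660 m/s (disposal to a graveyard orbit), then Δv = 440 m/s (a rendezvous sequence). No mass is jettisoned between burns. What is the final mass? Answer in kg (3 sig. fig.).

final mass ≈ 12300 kg

v_e = Isp · g₀ = 371 × 9.81 = 3639.5 m/s.
After the first burn: m = 16600 × exp(−660/3639.5) = 16600 × 0.83415 = 13,846.9 kg.
After the second burn: m = 13,846.9 × exp(−440/3639.5) = 13,846.9 × 0.88613 = 12,270.2 kg.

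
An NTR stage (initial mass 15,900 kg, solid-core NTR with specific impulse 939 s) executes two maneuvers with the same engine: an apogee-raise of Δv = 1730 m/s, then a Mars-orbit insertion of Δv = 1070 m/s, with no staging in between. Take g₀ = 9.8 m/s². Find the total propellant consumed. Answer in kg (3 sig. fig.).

v_e = Isp · g₀ = 939 × 9.8 = 9202.2 m/s.
After the first burn: m = 15900 × exp(−1730/9202.2) = 15900 × 0.82862 = 13,175.1 kg.
After the second burn: m = 13,175.1 × exp(−1070/9202.2) = 13,175.1 × 0.89023 = 11,728.9 kg.
Total propellant = m₀ − m_final = 15900 − 11,728.9 = 4,171.1 kg.

total propellant consumed ≈ 4170 kg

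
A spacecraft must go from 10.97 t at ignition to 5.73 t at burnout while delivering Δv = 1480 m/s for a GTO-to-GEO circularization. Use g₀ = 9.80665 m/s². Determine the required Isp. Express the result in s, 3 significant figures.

Isp ≈ 232 s

ln(m₀/m_f) = ln(10970/5730) = ln(1.914) = 0.6494.
Using Δv = v_e ln(m₀/m_f): v_e = Δv / ln(m₀/m_f) = 1480 / 0.6494 = 2278.9 m/s.
Isp = v_e / g₀ = 2278.9 / 9.80665 = 232.4 s.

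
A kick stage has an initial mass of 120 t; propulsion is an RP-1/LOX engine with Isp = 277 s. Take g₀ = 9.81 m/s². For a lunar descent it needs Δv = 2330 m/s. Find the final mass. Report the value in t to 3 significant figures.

final mass ≈ 50.9 t

v_e = Isp · g₀ = 277 × 9.81 = 2717.4 m/s.
Using Δv = v_e ln(m₀/m_f): m₀/m_f = exp(Δv / v_e) = exp(2330 / 2717.4) = exp(0.8574) = 2.3571.
m_f = m₀ / 2.3571 = 120 / 2.3571 = 50.91 t.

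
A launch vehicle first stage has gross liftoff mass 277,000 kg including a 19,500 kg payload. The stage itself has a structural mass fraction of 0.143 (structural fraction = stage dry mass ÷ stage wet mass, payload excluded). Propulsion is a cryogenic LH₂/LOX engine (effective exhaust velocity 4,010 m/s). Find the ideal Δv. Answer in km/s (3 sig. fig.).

Δv ≈ 6.39 km/s

Stage wet mass = m₀ − payload = 277,000 − 19,500 = 257,500 kg.
Stage dry mass = ε × stage wet mass = 0.143 × 257,500 = 36,822.5 kg.
Burnout mass m_f = stage dry + payload = 36,822.5 + 19,500 = 56,322.5 kg.
Δv = v_e · ln(277,000/56,322.5) = 4010.0 × ln(4.918) = 4010.0 × 1.5929 ≈ 6388 m/s.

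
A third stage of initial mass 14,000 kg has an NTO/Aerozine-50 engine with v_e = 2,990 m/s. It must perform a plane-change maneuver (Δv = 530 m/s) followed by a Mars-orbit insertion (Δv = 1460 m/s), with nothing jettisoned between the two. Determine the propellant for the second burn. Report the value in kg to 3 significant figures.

propellant for the second burn ≈ 4530 kg

After the first burn: m = 14000 × exp(−530/2990.0) = 14000 × 0.83756 = 11,725.8 kg.
After the second burn: m = 11,725.8 × exp(−1460/2990.0) = 11,725.8 × 0.61367 = 7,195.77 kg.
Second-burn propellant = 11,725.8 − 7,195.77 = 4,530.03 kg.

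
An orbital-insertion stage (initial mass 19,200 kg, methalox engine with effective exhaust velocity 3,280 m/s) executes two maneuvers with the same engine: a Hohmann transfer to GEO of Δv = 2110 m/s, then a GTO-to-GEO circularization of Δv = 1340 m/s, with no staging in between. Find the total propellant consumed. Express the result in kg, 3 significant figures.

After the first burn: m = 19200 × exp(−2110/3280.0) = 19200 × 0.52556 = 10,090.8 kg.
After the second burn: m = 10,090.8 × exp(−1340/3280.0) = 10,090.8 × 0.66462 = 6,706.55 kg.
Total propellant = m₀ − m_final = 19200 − 6,706.55 = 12,493.45 kg.

total propellant consumed ≈ 12500 kg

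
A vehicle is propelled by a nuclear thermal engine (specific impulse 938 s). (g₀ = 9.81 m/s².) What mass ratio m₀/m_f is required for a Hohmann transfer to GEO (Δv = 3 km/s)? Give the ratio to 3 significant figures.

v_e = Isp · g₀ = 938 × 9.81 = 9201.8 m/s.
m₀/m_f = exp(Δv / v_e) = exp(3000 / 9201.8) = exp(0.3260) = 1.3854.

mass ratio ≈ 1.39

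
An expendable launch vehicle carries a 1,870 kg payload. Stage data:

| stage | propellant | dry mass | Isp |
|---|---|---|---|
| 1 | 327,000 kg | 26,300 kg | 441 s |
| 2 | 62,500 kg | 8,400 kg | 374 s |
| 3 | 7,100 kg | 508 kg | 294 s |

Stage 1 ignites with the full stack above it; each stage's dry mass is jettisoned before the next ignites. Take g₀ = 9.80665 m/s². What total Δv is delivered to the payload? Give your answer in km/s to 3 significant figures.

Δv ≈ 15.6 km/s

Ignition mass of stage 1 = 327,000+26,300 + 62,500+8,400 + 7,100+508 + 1,870 = 433,678 kg.
Stage 1: m₀ = 433,678 kg, m_f = 433,678 − 327,000 = 106,678 kg; Δv = 441×9.80665×ln(4.065) = 4324.7×1.4025 ≈ 6065 m/s.
Stage 2: m₀ = 80,378 kg, m_f = 80,378 − 62,500 = 17,878 kg; Δv = 374×9.80665×ln(4.496) = 3667.7×1.5032 ≈ 5513 m/s.
Stage 3: m₀ = 9,478 kg, m_f = 9,478 − 7,100 = 2,378 kg; Δv = 294×9.80665×ln(3.986) = 2883.2×1.3827 ≈ 3987 m/s.
Total Δv = 6065 + 5513 + 3987 = 15565 m/s.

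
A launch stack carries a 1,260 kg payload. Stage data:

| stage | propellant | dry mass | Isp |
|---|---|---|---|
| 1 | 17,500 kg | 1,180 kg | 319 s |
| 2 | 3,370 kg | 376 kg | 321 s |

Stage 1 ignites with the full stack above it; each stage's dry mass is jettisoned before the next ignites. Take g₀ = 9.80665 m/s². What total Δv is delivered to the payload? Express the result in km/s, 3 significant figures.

Ignition mass of stage 1 = 17,500+1,180 + 3,370+376 + 1,260 = 23,686 kg.
Stage 1: m₀ = 23,686 kg, m_f = 23,686 − 17,500 = 6,186 kg; Δv = 319×9.80665×ln(3.829) = 3128.3×1.3426 ≈ 4200 m/s.
Stage 2: m₀ = 5,006 kg, m_f = 5,006 − 3,370 = 1,636 kg; Δv = 321×9.80665×ln(3.06) = 3147.9×1.1184 ≈ 3521 m/s.
Total Δv = 4200 + 3521 = 7721 m/s.

Δv ≈ 7.72 km/s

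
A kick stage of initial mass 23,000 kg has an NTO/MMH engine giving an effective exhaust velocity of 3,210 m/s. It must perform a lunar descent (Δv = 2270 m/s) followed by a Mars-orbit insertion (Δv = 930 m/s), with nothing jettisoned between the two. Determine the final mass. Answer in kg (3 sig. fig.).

final mass ≈ 8490 kg

After the first burn: m = 23000 × exp(−2270/3210.0) = 23000 × 0.49304 = 11,339.9 kg.
After the second burn: m = 11,339.9 × exp(−930/3210.0) = 11,339.9 × 0.74847 = 8,487.57 kg.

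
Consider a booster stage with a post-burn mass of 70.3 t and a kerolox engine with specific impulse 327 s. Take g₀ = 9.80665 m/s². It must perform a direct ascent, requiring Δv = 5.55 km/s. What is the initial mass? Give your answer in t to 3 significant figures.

initial mass ≈ 397 t

v_e = Isp · g₀ = 327 × 9.80665 = 3206.8 m/s.
From the ideal rocket equation, m₀/m_f = exp(Δv / v_e) = exp(5550 / 3206.8) = exp(1.7307) = 5.6447.
m₀ = m_f × 5.6447 = 70.3 × 5.6447 = 396.822 t.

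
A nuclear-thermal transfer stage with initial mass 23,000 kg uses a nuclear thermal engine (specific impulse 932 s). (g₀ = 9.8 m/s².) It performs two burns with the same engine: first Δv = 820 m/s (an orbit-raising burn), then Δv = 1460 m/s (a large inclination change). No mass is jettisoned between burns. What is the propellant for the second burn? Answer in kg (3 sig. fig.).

propellant for the second burn ≈ 3110 kg

v_e = Isp · g₀ = 932 × 9.8 = 9133.6 m/s.
After the first burn: m = 23000 × exp(−820/9133.6) = 23000 × 0.91413 = 21,025 kg.
After the second burn: m = 21,025 × exp(−1460/9133.6) = 21,025 × 0.85227 = 17,919 kg.
Second-burn propellant = 21,025 − 17,919 = 3,106 kg.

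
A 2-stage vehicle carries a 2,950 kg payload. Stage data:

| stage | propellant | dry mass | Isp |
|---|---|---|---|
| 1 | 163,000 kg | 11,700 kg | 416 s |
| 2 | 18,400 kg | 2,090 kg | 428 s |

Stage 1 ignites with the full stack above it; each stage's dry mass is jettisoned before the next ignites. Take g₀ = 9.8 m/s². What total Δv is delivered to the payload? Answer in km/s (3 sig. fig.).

Δv ≈ 13.5 km/s

Ignition mass of stage 1 = 163,000+11,700 + 18,400+2,090 + 2,950 = 198,140 kg.
Stage 1: m₀ = 198,140 kg, m_f = 198,140 − 163,000 = 35,140 kg; Δv = 416×9.8×ln(5.639) = 4076.8×1.7296 ≈ 7051 m/s.
Stage 2: m₀ = 23,440 kg, m_f = 23,440 − 18,400 = 5,040 kg; Δv = 428×9.8×ln(4.651) = 4194.4×1.5370 ≈ 6447 m/s.
Total Δv = 7051 + 6447 = 13498 m/s.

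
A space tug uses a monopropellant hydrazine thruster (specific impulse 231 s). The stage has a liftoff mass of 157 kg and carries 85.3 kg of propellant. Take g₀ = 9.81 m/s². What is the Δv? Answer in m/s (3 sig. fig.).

v_e = Isp · g₀ = 231 × 9.81 = 2266.1 m/s.
m_f = m₀ − m_prop = 157 − 85.3 = 71.7 kg.
From the ideal rocket equation, Δv = v_e · ln(m₀/m_f) = 2266.1 × ln(2.19) = 2266.1 × 0.7838 ≈ 1776.1 m/s.

Δv ≈ 1780 m/s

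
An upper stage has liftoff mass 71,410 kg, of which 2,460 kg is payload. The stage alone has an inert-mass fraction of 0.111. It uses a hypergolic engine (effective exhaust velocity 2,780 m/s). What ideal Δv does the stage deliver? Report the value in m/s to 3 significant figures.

Δv ≈ 5430 m/s

Stage wet mass = m₀ − payload = 71,410 − 2,460 = 68,950 kg.
Stage dry mass = ε × stage wet mass = 0.111 × 68,950 = 7,653.45 kg.
Burnout mass m_f = stage dry + payload = 7,653.45 + 2,460 = 10,113.45 kg.
By the Tsiolkovsky rocket equation, Δv = v_e · ln(71,410/10,113.45) = 2780.0 × ln(7.061) = 2780.0 × 1.9546 ≈ 5434 m/s.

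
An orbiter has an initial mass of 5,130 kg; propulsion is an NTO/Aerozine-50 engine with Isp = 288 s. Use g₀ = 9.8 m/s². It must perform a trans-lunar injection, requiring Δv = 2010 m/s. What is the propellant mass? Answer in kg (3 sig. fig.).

propellant mass ≈ 2610 kg

v_e = Isp · g₀ = 288 × 9.8 = 2822.4 m/s.
From the ideal rocket equation, m₀/m_f = exp(Δv / v_e) = exp(2010 / 2822.4) = exp(0.7122) = 2.0384.
m_f = 5,130 / 2.0384 = 2,516.68 kg, so propellant = m₀ − m_f = 5,130 − 2,516.68 = 2,613.32 kg.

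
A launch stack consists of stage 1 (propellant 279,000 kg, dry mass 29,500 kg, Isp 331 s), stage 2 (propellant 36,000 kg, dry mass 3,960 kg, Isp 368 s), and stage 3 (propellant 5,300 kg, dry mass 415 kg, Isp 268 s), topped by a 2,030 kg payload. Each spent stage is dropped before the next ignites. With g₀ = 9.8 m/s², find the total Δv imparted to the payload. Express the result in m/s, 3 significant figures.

Δv ≈ 13100 m/s

Ignition mass of stage 1 = 279,000+29,500 + 36,000+3,960 + 5,300+415 + 2,030 = 356,205 kg.
Stage 1: m₀ = 356,205 kg, m_f = 356,205 − 279,000 = 77,205 kg; Δv = 331×9.8×ln(4.614) = 3243.8×1.5290 ≈ 4960 m/s.
Stage 2: m₀ = 47,705 kg, m_f = 47,705 − 36,000 = 11,705 kg; Δv = 368×9.8×ln(4.076) = 3606.4×1.4050 ≈ 5067 m/s.
Stage 3: m₀ = 7,745 kg, m_f = 7,745 − 5,300 = 2,445 kg; Δv = 268×9.8×ln(3.168) = 2626.4×1.1530 ≈ 3028 m/s.
Total Δv = 4960 + 5067 + 3028 = 13055 m/s.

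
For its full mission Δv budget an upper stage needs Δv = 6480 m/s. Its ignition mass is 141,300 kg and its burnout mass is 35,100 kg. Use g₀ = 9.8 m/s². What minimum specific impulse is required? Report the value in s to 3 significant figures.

ln(m₀/m_f) = ln(141300/35100) = ln(4.026) = 1.3927.
From the ideal rocket equation, v_e = Δv / ln(m₀/m_f) = 6480 / 1.3927 = 4652.9 m/s.
Isp = v_e / g₀ = 4652.9 / 9.8 = 474.8 s.

Isp ≈ 475 s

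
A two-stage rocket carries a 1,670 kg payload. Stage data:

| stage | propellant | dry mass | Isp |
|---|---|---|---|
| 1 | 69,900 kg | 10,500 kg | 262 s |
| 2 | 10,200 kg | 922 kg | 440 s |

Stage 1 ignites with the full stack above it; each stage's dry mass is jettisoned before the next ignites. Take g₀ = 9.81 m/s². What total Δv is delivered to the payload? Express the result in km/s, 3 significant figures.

Δv ≈ 10.5 km/s

Ignition mass of stage 1 = 69,900+10,500 + 10,200+922 + 1,670 = 93,192 kg.
Stage 1: m₀ = 93,192 kg, m_f = 93,192 − 69,900 = 23,292 kg; Δv = 262×9.81×ln(4.001) = 2570.2×1.3866 ≈ 3564 m/s.
Stage 2: m₀ = 12,792 kg, m_f = 12,792 − 10,200 = 2,592 kg; Δv = 440×9.81×ln(4.935) = 4316.4×1.5964 ≈ 6891 m/s.
Total Δv = 3564 + 6891 = 10455 m/s.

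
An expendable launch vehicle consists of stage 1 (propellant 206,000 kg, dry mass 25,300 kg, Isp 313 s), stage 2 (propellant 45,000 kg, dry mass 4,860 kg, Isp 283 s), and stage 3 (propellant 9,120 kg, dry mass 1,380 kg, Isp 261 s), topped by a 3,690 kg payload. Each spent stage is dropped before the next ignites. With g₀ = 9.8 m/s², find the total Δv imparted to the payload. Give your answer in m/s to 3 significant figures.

Ignition mass of stage 1 = 206,000+25,300 + 45,000+4,860 + 9,120+1,380 + 3,690 = 295,350 kg.
Stage 1: m₀ = 295,350 kg, m_f = 295,350 − 206,000 = 89,350 kg; Δv = 313×9.8×ln(3.306) = 3067.4×1.1956 ≈ 3667 m/s.
Stage 2: m₀ = 64,050 kg, m_f = 64,050 − 45,000 = 19,050 kg; Δv = 283×9.8×ln(3.362) = 2773.4×1.2126 ≈ 3363 m/s.
Stage 3: m₀ = 14,190 kg, m_f = 14,190 − 9,120 = 5,070 kg; Δv = 261×9.8×ln(2.799) = 2557.8×1.0292 ≈ 2632 m/s.
Total Δv = 3667 + 3363 + 2632 = 9662 m/s.

Δv ≈ 9660 m/s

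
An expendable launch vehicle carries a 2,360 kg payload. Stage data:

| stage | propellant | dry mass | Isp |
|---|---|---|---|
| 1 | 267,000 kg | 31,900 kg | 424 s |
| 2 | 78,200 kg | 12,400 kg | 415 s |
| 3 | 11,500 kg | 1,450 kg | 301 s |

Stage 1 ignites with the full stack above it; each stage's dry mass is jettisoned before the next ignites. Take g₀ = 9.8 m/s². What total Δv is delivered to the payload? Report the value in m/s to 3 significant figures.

Δv ≈ 14000 m/s

Ignition mass of stage 1 = 267,000+31,900 + 78,200+12,400 + 11,500+1,450 + 2,360 = 404,810 kg.
Stage 1: m₀ = 404,810 kg, m_f = 404,810 − 267,000 = 137,810 kg; Δv = 424×9.8×ln(2.937) = 4155.2×1.0775 ≈ 4477 m/s.
Stage 2: m₀ = 105,910 kg, m_f = 105,910 − 78,200 = 27,710 kg; Δv = 415×9.8×ln(3.822) = 4067.0×1.3408 ≈ 5453 m/s.
Stage 3: m₀ = 15,310 kg, m_f = 15,310 − 11,500 = 3,810 kg; Δv = 301×9.8×ln(4.018) = 2949.8×1.3909 ≈ 4103 m/s.
Total Δv = 4477 + 5453 + 4103 = 14033 m/s.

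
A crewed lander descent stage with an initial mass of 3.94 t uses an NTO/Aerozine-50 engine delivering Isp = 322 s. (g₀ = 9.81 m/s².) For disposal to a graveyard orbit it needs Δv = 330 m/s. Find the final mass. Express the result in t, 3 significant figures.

final mass ≈ 3.55 t

v_e = Isp · g₀ = 322 × 9.81 = 3158.8 m/s.
From the ideal rocket equation, m₀/m_f = exp(Δv / v_e) = exp(330 / 3158.8) = exp(0.1045) = 1.1101.
m_f = m₀ / 1.1101 = 3.94 / 1.1101 = 3.54923 t.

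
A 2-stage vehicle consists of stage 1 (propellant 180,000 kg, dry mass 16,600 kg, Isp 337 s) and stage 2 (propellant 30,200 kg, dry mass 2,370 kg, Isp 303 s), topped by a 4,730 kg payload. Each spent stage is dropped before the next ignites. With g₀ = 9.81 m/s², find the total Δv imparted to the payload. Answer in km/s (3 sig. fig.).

Ignition mass of stage 1 = 180,000+16,600 + 30,200+2,370 + 4,730 = 233,900 kg.
Stage 1: m₀ = 233,900 kg, m_f = 233,900 − 180,000 = 53,900 kg; Δv = 337×9.81×ln(4.34) = 3306.0×1.4678 ≈ 4852 m/s.
Stage 2: m₀ = 37,300 kg, m_f = 37,300 − 30,200 = 7,100 kg; Δv = 303×9.81×ln(5.254) = 2972.4×1.6589 ≈ 4931 m/s.
Total Δv = 4852 + 4931 = 9783 m/s.

Δv ≈ 9.78 km/s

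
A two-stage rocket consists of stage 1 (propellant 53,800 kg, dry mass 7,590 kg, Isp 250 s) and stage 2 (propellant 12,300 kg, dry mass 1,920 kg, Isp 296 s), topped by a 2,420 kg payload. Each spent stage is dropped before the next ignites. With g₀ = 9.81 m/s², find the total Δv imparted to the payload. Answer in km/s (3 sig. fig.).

Ignition mass of stage 1 = 53,800+7,590 + 12,300+1,920 + 2,420 = 78,030 kg.
Stage 1: m₀ = 78,030 kg, m_f = 78,030 − 53,800 = 24,230 kg; Δv = 250×9.81×ln(3.22) = 2452.5×1.1695 ≈ 2868 m/s.
Stage 2: m₀ = 16,640 kg, m_f = 16,640 − 12,300 = 4,340 kg; Δv = 296×9.81×ln(3.834) = 2903.8×1.3439 ≈ 3902 m/s.
Total Δv = 2868 + 3902 = 6770 m/s.

Δv ≈ 6.77 km/s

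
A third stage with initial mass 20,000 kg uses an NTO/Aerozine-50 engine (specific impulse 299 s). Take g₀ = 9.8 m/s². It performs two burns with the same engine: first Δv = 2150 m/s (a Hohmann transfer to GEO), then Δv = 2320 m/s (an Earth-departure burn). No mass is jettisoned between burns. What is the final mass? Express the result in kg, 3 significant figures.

final mass ≈ 4350 kg

v_e = Isp · g₀ = 299 × 9.8 = 2930.2 m/s.
After the first burn: m = 20000 × exp(−2150/2930.2) = 20000 × 0.48011 = 9,602.2 kg.
After the second burn: m = 9,602.2 × exp(−2320/2930.2) = 9,602.2 × 0.45305 = 4,350.28 kg.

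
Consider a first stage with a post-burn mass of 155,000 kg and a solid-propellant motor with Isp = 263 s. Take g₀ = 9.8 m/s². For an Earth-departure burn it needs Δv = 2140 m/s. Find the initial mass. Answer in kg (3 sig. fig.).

v_e = Isp · g₀ = 263 × 9.8 = 2577.4 m/s.
From the ideal rocket equation, m₀/m_f = exp(Δv / v_e) = exp(2140 / 2577.4) = exp(0.8303) = 2.2940.
m₀ = m_f × 2.2940 = 155,000 × 2.2940 = 355,570 kg.

initial mass ≈ 356000 kg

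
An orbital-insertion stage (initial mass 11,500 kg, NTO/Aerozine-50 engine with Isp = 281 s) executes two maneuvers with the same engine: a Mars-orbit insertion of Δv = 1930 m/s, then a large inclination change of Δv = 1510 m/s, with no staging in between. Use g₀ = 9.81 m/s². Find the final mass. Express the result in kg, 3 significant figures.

v_e = Isp · g₀ = 281 × 9.81 = 2756.6 m/s.
After the first burn: m = 11500 × exp(−1930/2756.6) = 11500 × 0.49652 = 5,709.98 kg.
After the second burn: m = 5,709.98 × exp(−1510/2756.6) = 5,709.98 × 0.57824 = 3,301.74 kg.

final mass ≈ 3300 kg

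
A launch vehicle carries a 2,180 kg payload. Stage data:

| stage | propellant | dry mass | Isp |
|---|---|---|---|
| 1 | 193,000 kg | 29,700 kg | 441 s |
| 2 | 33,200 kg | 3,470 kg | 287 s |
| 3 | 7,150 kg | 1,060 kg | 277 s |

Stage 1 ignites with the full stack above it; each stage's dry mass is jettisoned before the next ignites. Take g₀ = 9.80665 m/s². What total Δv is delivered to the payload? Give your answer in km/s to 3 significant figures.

Ignition mass of stage 1 = 193,000+29,700 + 33,200+3,470 + 7,150+1,060 + 2,180 = 269,760 kg.
Stage 1: m₀ = 269,760 kg, m_f = 269,760 − 193,000 = 76,760 kg; Δv = 441×9.80665×ln(3.514) = 4324.7×1.2568 ≈ 5436 m/s.
Stage 2: m₀ = 47,060 kg, m_f = 47,060 − 33,200 = 13,860 kg; Δv = 287×9.80665×ln(3.395) = 2814.5×1.2224 ≈ 3441 m/s.
Stage 3: m₀ = 10,390 kg, m_f = 10,390 − 7,150 = 3,240 kg; Δv = 277×9.80665×ln(3.207) = 2716.4×1.1653 ≈ 3165 m/s.
Total Δv = 5436 + 3441 + 3165 = 12042 m/s.

Δv ≈ 12.0 km/s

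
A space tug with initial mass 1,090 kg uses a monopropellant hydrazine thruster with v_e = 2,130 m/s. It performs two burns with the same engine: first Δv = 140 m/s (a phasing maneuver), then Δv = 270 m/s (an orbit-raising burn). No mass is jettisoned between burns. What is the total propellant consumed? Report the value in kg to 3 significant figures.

After the first burn: m = 1090 × exp(−140/2130.0) = 1090 × 0.93639 = 1,020.67 kg.
After the second burn: m = 1,020.67 × exp(−270/2130.0) = 1,020.67 × 0.88094 = 899.149 kg.
Total propellant = m₀ − m_final = 1090 − 899.149 = 190.851 kg.

total propellant consumed ≈ 191 kg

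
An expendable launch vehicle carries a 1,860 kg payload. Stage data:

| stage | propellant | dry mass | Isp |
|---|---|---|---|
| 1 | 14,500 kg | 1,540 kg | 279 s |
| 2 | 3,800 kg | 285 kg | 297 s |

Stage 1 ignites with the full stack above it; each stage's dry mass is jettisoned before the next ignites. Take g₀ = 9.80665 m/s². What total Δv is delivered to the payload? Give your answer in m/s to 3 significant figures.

Ignition mass of stage 1 = 14,500+1,540 + 3,800+285 + 1,860 = 21,985 kg.
Stage 1: m₀ = 21,985 kg, m_f = 21,985 − 14,500 = 7,485 kg; Δv = 279×9.80665×ln(2.937) = 2736.1×1.0775 ≈ 2948 m/s.
Stage 2: m₀ = 5,945 kg, m_f = 5,945 − 3,800 = 2,145 kg; Δv = 297×9.80665×ln(2.772) = 2912.6×1.0194 ≈ 2969 m/s.
Total Δv = 2948 + 2969 = 5917 m/s.

Δv ≈ 5920 m/s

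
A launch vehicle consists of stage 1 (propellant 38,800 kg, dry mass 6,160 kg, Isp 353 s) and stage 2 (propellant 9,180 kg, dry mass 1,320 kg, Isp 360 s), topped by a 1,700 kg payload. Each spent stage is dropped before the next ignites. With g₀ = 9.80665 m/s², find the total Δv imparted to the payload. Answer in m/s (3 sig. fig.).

Δv ≈ 8860 m/s

Ignition mass of stage 1 = 38,800+6,160 + 9,180+1,320 + 1,700 = 57,160 kg.
Stage 1: m₀ = 57,160 kg, m_f = 57,160 − 38,800 = 18,360 kg; Δv = 353×9.80665×ln(3.113) = 3461.7×1.1357 ≈ 3931 m/s.
Stage 2: m₀ = 12,200 kg, m_f = 12,200 − 9,180 = 3,020 kg; Δv = 360×9.80665×ln(4.04) = 3530.4×1.3962 ≈ 4929 m/s.
Total Δv = 3931 + 4929 = 8860 m/s.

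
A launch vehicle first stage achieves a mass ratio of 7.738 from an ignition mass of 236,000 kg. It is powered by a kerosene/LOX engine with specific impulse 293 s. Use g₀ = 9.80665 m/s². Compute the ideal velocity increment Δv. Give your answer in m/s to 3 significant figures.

Δv ≈ 5880 m/s

v_e = Isp · g₀ = 293 × 9.80665 = 2873.3 m/s.
By the Tsiolkovsky rocket equation, Δv = v_e · ln(7.738) = 2873.3 × 2.0461 ≈ 5879.3 m/s.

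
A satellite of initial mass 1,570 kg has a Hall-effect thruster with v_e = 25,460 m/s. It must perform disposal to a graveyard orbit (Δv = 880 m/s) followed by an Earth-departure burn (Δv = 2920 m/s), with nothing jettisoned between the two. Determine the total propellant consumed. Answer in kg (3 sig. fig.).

After the first burn: m = 1570 × exp(−880/25460.0) = 1570 × 0.96603 = 1,516.67 kg.
After the second burn: m = 1,516.67 × exp(−2920/25460.0) = 1,516.67 × 0.89164 = 1,352.32 kg.
Total propellant = m₀ − m_final = 1570 − 1,352.32 = 217.68 kg.

total propellant consumed ≈ 218 kg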